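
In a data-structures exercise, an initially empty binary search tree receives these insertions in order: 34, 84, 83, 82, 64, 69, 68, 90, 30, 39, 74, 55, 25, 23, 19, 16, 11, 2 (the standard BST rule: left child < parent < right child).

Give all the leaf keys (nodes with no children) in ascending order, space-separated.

Insert 34: tree is empty, so 34 becomes the root.
Insert 84: 84 > 34 → go right. Place as right child of 34.
Insert 83: 83 > 34 → go right; 83 < 84 → go left. Place as left child of 84.
Insert 82: 82 > 34 → go right; 82 < 84 → go left; 82 < 83 → go left. Place as left child of 83.
Insert 64: 64 > 34 → go right; 64 < 84 → go left; 64 < 83 → go left; 64 < 82 → go left. Place as left child of 82.
Insert 69: 69 > 34 → go right; 69 < 84 → go left; 69 < 83 → go left; 69 < 82 → go left; 69 > 64 → go right. Place as right child of 64.
Insert 68: 68 > 34 → go right; 68 < 84 → go left; 68 < 83 → go left; 68 < 82 → go left; 68 > 64 → go right; 68 < 69 → go left. Place as left child of 69.
Insert 90: 90 > 34 → go right; 90 > 84 → go right. Place as right child of 84.
Insert 30: 30 < 34 → go left. Place as left child of 34.
Insert 39: 39 > 34 → go right; 39 < 84 → go left; 39 < 83 → go left; 39 < 82 → go left; 39 < 64 → go left. Place as left child of 64.
Insert 74: 74 > 34 → go right; 74 < 84 → go left; 74 < 83 → go left; 74 < 82 → go left; 74 > 64 → go right; 74 > 69 → go right. Place as right child of 69.
Insert 55: 55 > 34 → go right; 55 < 84 → go left; 55 < 83 → go left; 55 < 82 → go left; 55 < 64 → go left; 55 > 39 → go right. Place as right child of 39.
Insert 25: 25 < 34 → go left; 25 < 30 → go left. Place as left child of 30.
Insert 23: 23 < 34 → go left; 23 < 30 → go left; 23 < 25 → go left. Place as left child of 25.
Insert 19: 19 < 34 → go left; 19 < 30 → go left; 19 < 25 → go left; 19 < 23 → go left. Place as left child of 23.
Insert 16: 16 < 34 → go left; 16 < 30 → go left; 16 < 25 → go left; 16 < 23 → go left; 16 < 19 → go left. Place as left child of 19.
Insert 11: 11 < 34 → go left; 11 < 30 → go left; 11 < 25 → go left; 11 < 23 → go left; 11 < 19 → go left; 11 < 16 → go left. Place as left child of 16.
Insert 2: 2 < 34 → go left; 2 < 30 → go left; 2 < 25 → go left; 2 < 23 → go left; 2 < 19 → go left; 2 < 16 → go left; 2 < 11 → go left. Place as left child of 11.

2 55 68 74 90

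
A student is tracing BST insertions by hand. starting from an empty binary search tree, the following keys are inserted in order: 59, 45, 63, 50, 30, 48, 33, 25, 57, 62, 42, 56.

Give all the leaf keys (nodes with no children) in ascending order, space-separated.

Insert 59: tree is empty, so 59 becomes the root.
Insert 45: 45 < 59 → go left. Place as left child of 59.
Insert 63: 63 > 59 → go right. Place as right child of 59.
Insert 50: 50 < 59 → go left; 50 > 45 → go right. Place as right child of 45.
Insert 30: 30 < 59 → go left; 30 < 45 → go left. Place as left child of 45.
Insert 48: 48 < 59 → go left; 48 > 45 → go right; 48 < 50 → go left. Place as left child of 50.
Insert 33: 33 < 59 → go left; 33 < 45 → go left; 33 > 30 → go right. Place as right child of 30.
Insert 25: 25 < 59 → go left; 25 < 45 → go left; 25 < 30 → go left. Place as left child of 30.
Insert 57: 57 < 59 → go left; 57 > 45 → go right; 57 > 50 → go right. Place as right child of 50.
Insert 62: 62 > 59 → go right; 62 < 63 → go left. Place as left child of 63.
Insert 42: 42 < 59 → go left; 42 < 45 → go left; 42 > 30 → go right; 42 > 33 → go right. Place as right child of 33.
Insert 56: 56 < 59 → go left; 56 > 45 → go right; 56 > 50 → go right; 56 < 57 → go left. Place as left child of 57.

25 42 48 56 62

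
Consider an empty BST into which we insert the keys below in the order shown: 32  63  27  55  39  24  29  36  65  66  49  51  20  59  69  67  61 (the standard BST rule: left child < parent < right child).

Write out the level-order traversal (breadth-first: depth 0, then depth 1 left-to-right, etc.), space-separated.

Resulting structure (node: left, right):
  32: L=27, R=63
  63: L=55, R=65
  27: L=24, R=29
  55: L=39, R=59
  39: L=36, R=49
  24: L=20, R=–
  29: L=–, R=–
  36: L=–, R=–
  65: L=–, R=66
  66: L=–, R=69
  49: L=–, R=51
  51: L=–, R=–
  20: L=–, R=–
  59: L=–, R=61
  69: L=67, R=–
  67: L=–, R=–
  61: L=–, R=–

32 27 63 24 29 55 65 20 39 59 66 36 49 61 69 51 67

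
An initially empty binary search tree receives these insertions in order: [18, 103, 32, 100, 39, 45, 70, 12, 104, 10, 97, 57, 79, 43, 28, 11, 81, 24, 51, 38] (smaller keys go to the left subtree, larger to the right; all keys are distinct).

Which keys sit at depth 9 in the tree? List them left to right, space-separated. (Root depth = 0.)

81

Resulting structure (node: left, right):
  18: L=12, R=103
  103: L=32, R=104
  32: L=28, R=100
  100: L=39, R=–
  39: L=38, R=45
  45: L=43, R=70
  70: L=57, R=97
  12: L=10, R=–
  104: L=–, R=–
  10: L=–, R=11
  97: L=79, R=–
  57: L=51, R=–
  79: L=–, R=81
  43: L=–, R=–
  28: L=24, R=–
  11: L=–, R=–
  81: L=–, R=–
  24: L=–, R=–
  51: L=–, R=–
  38: L=–, R=–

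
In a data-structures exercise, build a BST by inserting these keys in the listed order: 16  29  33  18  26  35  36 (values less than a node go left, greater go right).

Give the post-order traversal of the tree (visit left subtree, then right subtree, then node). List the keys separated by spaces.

Insert 16: tree is empty, so 16 becomes the root.
Insert 29: 29 > 16 → go right. Place as right child of 16.
Insert 33: 33 > 16 → go right; 33 > 29 → go right. Place as right child of 29.
Insert 18: 18 > 16 → go right; 18 < 29 → go left. Place as left child of 29.
Insert 26: 26 > 16 → go right; 26 < 29 → go left; 26 > 18 → go right. Place as right child of 18.
Insert 35: 35 > 16 → go right; 35 > 29 → go right; 35 > 33 → go right. Place as right child of 33.
Insert 36: 36 > 16 → go right; 36 > 29 → go right; 36 > 33 → go right; 36 > 35 → go right. Place as right child of 35.

26 18 36 35 33 29 16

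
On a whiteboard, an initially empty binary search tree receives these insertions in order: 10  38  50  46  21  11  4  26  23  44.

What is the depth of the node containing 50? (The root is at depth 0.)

2

Insert 10: tree is empty, so 10 becomes the root.
Insert 38: 38 > 10 → go right. Place as right child of 10.
Insert 50: 50 > 10 → go right; 50 > 38 → go right. Place as right child of 38.
Insert 46: 46 > 10 → go right; 46 > 38 → go right; 46 < 50 → go left. Place as left child of 50.
Insert 21: 21 > 10 → go right; 21 < 38 → go left. Place as left child of 38.
Insert 11: 11 > 10 → go right; 11 < 38 → go left; 11 < 21 → go left. Place as left child of 21.
Insert 4: 4 < 10 → go left. Place as left child of 10.
Insert 26: 26 > 10 → go right; 26 < 38 → go left; 26 > 21 → go right. Place as right child of 21.
Insert 23: 23 > 10 → go right; 23 < 38 → go left; 23 > 21 → go right; 23 < 26 → go left. Place as left child of 26.
Insert 44: 44 > 10 → go right; 44 > 38 → go right; 44 < 50 → go left; 44 < 46 → go left. Place as left child of 46.

Path to 50: 10 → 38 → 50, which is 2 edges.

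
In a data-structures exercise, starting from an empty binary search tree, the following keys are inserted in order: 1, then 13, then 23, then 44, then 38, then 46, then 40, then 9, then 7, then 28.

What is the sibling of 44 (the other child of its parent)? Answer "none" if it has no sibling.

Insert 1: tree is empty, so 1 becomes the root.
Insert 13: 13 > 1 → go right. Place as right child of 1.
Insert 23: 23 > 1 → go right; 23 > 13 → go right. Place as right child of 13.
Insert 44: 44 > 1 → go right; 44 > 13 → go right; 44 > 23 → go right. Place as right child of 23.
Insert 38: 38 > 1 → go right; 38 > 13 → go right; 38 > 23 → go right; 38 < 44 → go left. Place as left child of 44.
Insert 46: 46 > 1 → go right; 46 > 13 → go right; 46 > 23 → go right; 46 > 44 → go right. Place as right child of 44.
Insert 40: 40 > 1 → go right; 40 > 13 → go right; 40 > 23 → go right; 40 < 44 → go left; 40 > 38 → go right. Place as right child of 38.
Insert 9: 9 > 1 → go right; 9 < 13 → go left. Place as left child of 13.
Insert 7: 7 > 1 → go right; 7 < 13 → go left; 7 < 9 → go left. Place as left child of 9.
Insert 28: 28 > 1 → go right; 28 > 13 → go right; 28 > 23 → go right; 28 < 44 → go left; 28 < 38 → go left. Place as left child of 38.

44's parent is 23, which has only one child.

none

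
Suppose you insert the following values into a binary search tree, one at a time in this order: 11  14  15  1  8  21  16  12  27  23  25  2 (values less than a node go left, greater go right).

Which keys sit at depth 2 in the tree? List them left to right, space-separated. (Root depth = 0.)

8 12 15

Insert 11: tree is empty, so 11 becomes the root.
Insert 14: 14 > 11 → go right. Place as right child of 11.
Insert 15: 15 > 11 → go right; 15 > 14 → go right. Place as right child of 14.
Insert 1: 1 < 11 → go left. Place as left child of 11.
Insert 8: 8 < 11 → go left; 8 > 1 → go right. Place as right child of 1.
Insert 21: 21 > 11 → go right; 21 > 14 → go right; 21 > 15 → go right. Place as right child of 15.
Insert 16: 16 > 11 → go right; 16 > 14 → go right; 16 > 15 → go right; 16 < 21 → go left. Place as left child of 21.
Insert 12: 12 > 11 → go right; 12 < 14 → go left. Place as left child of 14.
Insert 27: 27 > 11 → go right; 27 > 14 → go right; 27 > 15 → go right; 27 > 21 → go right. Place as right child of 21.
Insert 23: 23 > 11 → go right; 23 > 14 → go right; 23 > 15 → go right; 23 > 21 → go right; 23 < 27 → go left. Place as left child of 27.
Insert 25: 25 > 11 → go right; 25 > 14 → go right; 25 > 15 → go right; 25 > 21 → go right; 25 < 27 → go left; 25 > 23 → go right. Place as right child of 23.
Insert 2: 2 < 11 → go left; 2 > 1 → go right; 2 < 8 → go left. Place as left child of 8.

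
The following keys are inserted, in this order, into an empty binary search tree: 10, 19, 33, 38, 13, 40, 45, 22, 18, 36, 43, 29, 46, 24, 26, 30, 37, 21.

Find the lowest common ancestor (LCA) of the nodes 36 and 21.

33

Resulting structure (node: left, right):
  10: L=–, R=19
  19: L=13, R=33
  33: L=22, R=38
  38: L=36, R=40
  13: L=–, R=18
  40: L=–, R=45
  45: L=43, R=46
  22: L=21, R=29
  18: L=–, R=–
  36: L=–, R=37
  43: L=–, R=–
  29: L=24, R=30
  46: L=–, R=–
  24: L=–, R=26
  26: L=–, R=–
  30: L=–, R=–
  37: L=–, R=–
  21: L=–, R=–

Path to 36: 10 → 19 → 33 → 38 → 36
Path to 21: 10 → 19 → 33 → 22 → 21
The paths share a prefix ending at 33, then split left and right.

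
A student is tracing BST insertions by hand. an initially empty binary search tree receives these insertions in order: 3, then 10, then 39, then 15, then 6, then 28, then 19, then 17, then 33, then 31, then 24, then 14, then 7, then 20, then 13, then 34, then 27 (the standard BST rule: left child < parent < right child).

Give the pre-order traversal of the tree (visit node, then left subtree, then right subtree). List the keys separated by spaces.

Insert 3: tree is empty, so 3 becomes the root.
Insert 10: 10 > 3 → go right. Place as right child of 3.
Insert 39: 39 > 3 → go right; 39 > 10 → go right. Place as right child of 10.
Insert 15: 15 > 3 → go right; 15 > 10 → go right; 15 < 39 → go left. Place as left child of 39.
Insert 6: 6 > 3 → go right; 6 < 10 → go left. Place as left child of 10.
Insert 28: 28 > 3 → go right; 28 > 10 → go right; 28 < 39 → go left; 28 > 15 → go right. Place as right child of 15.
Insert 19: 19 > 3 → go right; 19 > 10 → go right; 19 < 39 → go left; 19 > 15 → go right; 19 < 28 → go left. Place as left child of 28.
Insert 17: 17 > 3 → go right; 17 > 10 → go right; 17 < 39 → go left; 17 > 15 → go right; 17 < 28 → go left; 17 < 19 → go left. Place as left child of 19.
Insert 33: 33 > 3 → go right; 33 > 10 → go right; 33 < 39 → go left; 33 > 15 → go right; 33 > 28 → go right. Place as right child of 28.
Insert 31: 31 > 3 → go right; 31 > 10 → go right; 31 < 39 → go left; 31 > 15 → go right; 31 > 28 → go right; 31 < 33 → go left. Place as left child of 33.
Insert 24: 24 > 3 → go right; 24 > 10 → go right; 24 < 39 → go left; 24 > 15 → go right; 24 < 28 → go left; 24 > 19 → go right. Place as right child of 19.
Insert 14: 14 > 3 → go right; 14 > 10 → go right; 14 < 39 → go left; 14 < 15 → go left. Place as left child of 15.
Insert 7: 7 > 3 → go right; 7 < 10 → go left; 7 > 6 → go right. Place as right child of 6.
Insert 20: 20 > 3 → go right; 20 > 10 → go right; 20 < 39 → go left; 20 > 15 → go right; 20 < 28 → go left; 20 > 19 → go right; 20 < 24 → go left. Place as left child of 24.
Insert 13: 13 > 3 → go right; 13 > 10 → go right; 13 < 39 → go left; 13 < 15 → go left; 13 < 14 → go left. Place as left child of 14.
Insert 34: 34 > 3 → go right; 34 > 10 → go right; 34 < 39 → go left; 34 > 15 → go right; 34 > 28 → go right; 34 > 33 → go right. Place as right child of 33.
Insert 27: 27 > 3 → go right; 27 > 10 → go right; 27 < 39 → go left; 27 > 15 → go right; 27 < 28 → go left; 27 > 19 → go right; 27 > 24 → go right. Place as right child of 24.

3 10 6 7 39 15 14 13 28 19 17 24 20 27 33 31 34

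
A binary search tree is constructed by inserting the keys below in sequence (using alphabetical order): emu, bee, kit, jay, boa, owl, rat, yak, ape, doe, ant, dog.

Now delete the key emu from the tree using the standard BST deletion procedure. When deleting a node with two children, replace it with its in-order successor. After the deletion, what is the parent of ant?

ape

emu: root
bee: left child of emu (depth 1)
kit: right child of emu (depth 1)
jay: left child of kit (depth 2)
boa: right child of bee (depth 2)
owl: right child of kit (depth 2)
rat: right child of owl (depth 3)
yak: right child of rat (depth 4)
ape: left child of bee (depth 2)
doe: right child of boa (depth 3)
ant: left child of ape (depth 3)
dog: right child of doe (depth 4)

Delete emu (two children — replace with in-order successor).
After deletion, ant's parent is ape.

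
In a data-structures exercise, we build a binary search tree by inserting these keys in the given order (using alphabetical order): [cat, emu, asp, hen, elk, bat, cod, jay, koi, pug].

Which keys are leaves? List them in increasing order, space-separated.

cat: root
emu: right child of cat (depth 1)
asp: left child of cat (depth 1)
hen: right child of emu (depth 2)
elk: left child of emu (depth 2)
bat: right child of asp (depth 2)
cod: left child of elk (depth 3)
jay: right child of hen (depth 3)
koi: right child of jay (depth 4)
pug: right child of koi (depth 5)

bat cod pug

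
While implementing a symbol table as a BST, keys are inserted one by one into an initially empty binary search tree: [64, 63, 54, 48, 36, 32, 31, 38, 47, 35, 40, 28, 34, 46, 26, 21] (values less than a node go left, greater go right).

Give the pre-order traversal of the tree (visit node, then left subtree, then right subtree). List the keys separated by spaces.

Insert 64: tree is empty, so 64 becomes the root.
Insert 63: 63 < 64 → go left. Place as left child of 64.
Insert 54: 54 < 64 → go left; 54 < 63 → go left. Place as left child of 63.
Insert 48: 48 < 64 → go left; 48 < 63 → go left; 48 < 54 → go left. Place as left child of 54.
Insert 36: 36 < 64 → go left; 36 < 63 → go left; 36 < 54 → go left; 36 < 48 → go left. Place as left child of 48.
Insert 32: 32 < 64 → go left; 32 < 63 → go left; 32 < 54 → go left; 32 < 48 → go left; 32 < 36 → go left. Place as left child of 36.
Insert 31: 31 < 64 → go left; 31 < 63 → go left; 31 < 54 → go left; 31 < 48 → go left; 31 < 36 → go left; 31 < 32 → go left. Place as left child of 32.
Insert 38: 38 < 64 → go left; 38 < 63 → go left; 38 < 54 → go left; 38 < 48 → go left; 38 > 36 → go right. Place as right child of 36.
Insert 47: 47 < 64 → go left; 47 < 63 → go left; 47 < 54 → go left; 47 < 48 → go left; 47 > 36 → go right; 47 > 38 → go right. Place as right child of 38.
Insert 35: 35 < 64 → go left; 35 < 63 → go left; 35 < 54 → go left; 35 < 48 → go left; 35 < 36 → go left; 35 > 32 → go right. Place as right child of 32.
Insert 40: 40 < 64 → go left; 40 < 63 → go left; 40 < 54 → go left; 40 < 48 → go left; 40 > 36 → go right; 40 > 38 → go right; 40 < 47 → go left. Place as left child of 47.
Insert 28: 28 < 64 → go left; 28 < 63 → go left; 28 < 54 → go left; 28 < 48 → go left; 28 < 36 → go left; 28 < 32 → go left; 28 < 31 → go left. Place as left child of 31.
Insert 34: 34 < 64 → go left; 34 < 63 → go left; 34 < 54 → go left; 34 < 48 → go left; 34 < 36 → go left; 34 > 32 → go right; 34 < 35 → go left. Place as left child of 35.
Insert 46: 46 < 64 → go left; 46 < 63 → go left; 46 < 54 → go left; 46 < 48 → go left; 46 > 36 → go right; 46 > 38 → go right; 46 < 47 → go left; 46 > 40 → go right. Place as right child of 40.
Insert 26: 26 < 64 → go left; 26 < 63 → go left; 26 < 54 → go left; 26 < 48 → go left; 26 < 36 → go left; 26 < 32 → go left; 26 < 31 → go left; 26 < 28 → go left. Place as left child of 28.
Insert 21: 21 < 64 → go left; 21 < 63 → go left; 21 < 54 → go left; 21 < 48 → go left; 21 < 36 → go left; 21 < 32 → go left; 21 < 31 → go left; 21 < 28 → go left; 21 < 26 → go left. Place as left child of 26.

64 63 54 48 36 32 31 28 26 21 35 34 38 47 40 46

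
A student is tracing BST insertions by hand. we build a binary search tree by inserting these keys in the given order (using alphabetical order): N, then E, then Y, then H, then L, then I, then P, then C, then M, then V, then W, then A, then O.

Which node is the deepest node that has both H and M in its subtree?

H

Insert N: tree is empty, so N becomes the root.
Insert E: E < N → go left. Place as left child of N.
Insert Y: Y > N → go right. Place as right child of N.
Insert H: H < N → go left; H > E → go right. Place as right child of E.
Insert L: L < N → go left; L > E → go right; L > H → go right. Place as right child of H.
Insert I: I < N → go left; I > E → go right; I > H → go right; I < L → go left. Place as left child of L.
Insert P: P > N → go right; P < Y → go left. Place as left child of Y.
Insert C: C < N → go left; C < E → go left. Place as left child of E.
Insert M: M < N → go left; M > E → go right; M > H → go right; M > L → go right. Place as right child of L.
Insert V: V > N → go right; V < Y → go left; V > P → go right. Place as right child of P.
Insert W: W > N → go right; W < Y → go left; W > P → go right; W > V → go right. Place as right child of V.
Insert A: A < N → go left; A < E → go left; A < C → go left. Place as left child of C.
Insert O: O > N → go right; O < Y → go left; O < P → go left. Place as left child of P.

Path to H: N → E → H
Path to M: N → E → H → L → M
H lies on both paths and is an ancestor of the other node.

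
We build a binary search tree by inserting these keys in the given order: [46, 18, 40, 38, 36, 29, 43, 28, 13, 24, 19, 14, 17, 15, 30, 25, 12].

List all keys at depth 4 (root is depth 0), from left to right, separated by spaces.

Resulting structure (node: left, right):
  46: L=18, R=–
  18: L=13, R=40
  40: L=38, R=43
  38: L=36, R=–
  36: L=29, R=–
  29: L=28, R=30
  43: L=–, R=–
  28: L=24, R=–
  13: L=12, R=14
  24: L=19, R=25
  19: L=–, R=–
  14: L=–, R=17
  17: L=15, R=–
  15: L=–, R=–
  30: L=–, R=–
  25: L=–, R=–
  12: L=–, R=–

17 36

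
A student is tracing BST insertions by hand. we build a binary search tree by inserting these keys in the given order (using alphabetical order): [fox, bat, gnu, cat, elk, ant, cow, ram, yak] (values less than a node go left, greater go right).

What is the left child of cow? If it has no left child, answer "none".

none

fox: root
bat: left child of fox (depth 1)
gnu: right child of fox (depth 1)
cat: right child of bat (depth 2)
elk: right child of cat (depth 3)
ant: left child of bat (depth 2)
cow: left child of elk (depth 4)
ram: right child of gnu (depth 2)
yak: right child of ram (depth 3)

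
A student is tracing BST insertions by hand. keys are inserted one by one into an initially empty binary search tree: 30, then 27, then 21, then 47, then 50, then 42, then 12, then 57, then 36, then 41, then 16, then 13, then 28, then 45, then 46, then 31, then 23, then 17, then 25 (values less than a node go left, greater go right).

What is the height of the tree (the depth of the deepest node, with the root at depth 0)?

5

30: root
27: left child of 30 (depth 1)
21: left child of 27 (depth 2)
47: right child of 30 (depth 1)
50: right child of 47 (depth 2)
42: left child of 47 (depth 2)
12: left child of 21 (depth 3)
57: right child of 50 (depth 3)
36: left child of 42 (depth 3)
41: right child of 36 (depth 4)
16: right child of 12 (depth 4)
13: left child of 16 (depth 5)
28: right child of 27 (depth 2)
45: right child of 42 (depth 3)
46: right child of 45 (depth 4)
31: left child of 36 (depth 4)
23: right child of 21 (depth 3)
17: right child of 16 (depth 5)
25: right child of 23 (depth 4)

The deepest node is 13 at depth 5.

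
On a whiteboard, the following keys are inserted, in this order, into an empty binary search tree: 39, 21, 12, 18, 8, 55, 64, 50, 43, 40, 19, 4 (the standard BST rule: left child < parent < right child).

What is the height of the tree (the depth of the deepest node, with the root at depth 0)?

Insert 39: tree is empty, so 39 becomes the root.
Insert 21: 21 < 39 → go left. Place as left child of 39.
Insert 12: 12 < 39 → go left; 12 < 21 → go left. Place as left child of 21.
Insert 18: 18 < 39 → go left; 18 < 21 → go left; 18 > 12 → go right. Place as right child of 12.
Insert 8: 8 < 39 → go left; 8 < 21 → go left; 8 < 12 → go left. Place as left child of 12.
Insert 55: 55 > 39 → go right. Place as right child of 39.
Insert 64: 64 > 39 → go right; 64 > 55 → go right. Place as right child of 55.
Insert 50: 50 > 39 → go right; 50 < 55 → go left. Place as left child of 55.
Insert 43: 43 > 39 → go right; 43 < 55 → go left; 43 < 50 → go left. Place as left child of 50.
Insert 40: 40 > 39 → go right; 40 < 55 → go left; 40 < 50 → go left; 40 < 43 → go left. Place as left child of 43.
Insert 19: 19 < 39 → go left; 19 < 21 → go left; 19 > 12 → go right; 19 > 18 → go right. Place as right child of 18.
Insert 4: 4 < 39 → go left; 4 < 21 → go left; 4 < 12 → go left; 4 < 8 → go left. Place as left child of 8.

The deepest node is 40 at depth 4.

4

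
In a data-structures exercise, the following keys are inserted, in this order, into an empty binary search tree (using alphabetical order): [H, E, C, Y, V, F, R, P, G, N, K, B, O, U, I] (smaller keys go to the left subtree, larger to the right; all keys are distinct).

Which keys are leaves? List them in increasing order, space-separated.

B G I O U

Resulting structure (node: left, right):
  H: L=E, R=Y
  E: L=C, R=F
  C: L=B, R=–
  Y: L=V, R=–
  V: L=R, R=–
  F: L=–, R=G
  R: L=P, R=U
  P: L=N, R=–
  G: L=–, R=–
  N: L=K, R=O
  K: L=I, R=–
  B: L=–, R=–
  O: L=–, R=–
  U: L=–, R=–
  I: L=–, R=–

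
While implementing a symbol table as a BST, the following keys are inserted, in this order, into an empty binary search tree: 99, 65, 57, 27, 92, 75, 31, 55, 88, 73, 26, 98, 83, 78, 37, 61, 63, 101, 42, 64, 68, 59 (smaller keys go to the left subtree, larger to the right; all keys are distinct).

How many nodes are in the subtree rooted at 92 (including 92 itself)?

8

Insert 99: tree is empty, so 99 becomes the root.
Insert 65: 65 < 99 → go left. Place as left child of 99.
Insert 57: 57 < 99 → go left; 57 < 65 → go left. Place as left child of 65.
Insert 27: 27 < 99 → go left; 27 < 65 → go left; 27 < 57 → go left. Place as left child of 57.
Insert 92: 92 < 99 → go left; 92 > 65 → go right. Place as right child of 65.
Insert 75: 75 < 99 → go left; 75 > 65 → go right; 75 < 92 → go left. Place as left child of 92.
Insert 31: 31 < 99 → go left; 31 < 65 → go left; 31 < 57 → go left; 31 > 27 → go right. Place as right child of 27.
Insert 55: 55 < 99 → go left; 55 < 65 → go left; 55 < 57 → go left; 55 > 27 → go right; 55 > 31 → go right. Place as right child of 31.
Insert 88: 88 < 99 → go left; 88 > 65 → go right; 88 < 92 → go left; 88 > 75 → go right. Place as right child of 75.
Insert 73: 73 < 99 → go left; 73 > 65 → go right; 73 < 92 → go left; 73 < 75 → go left. Place as left child of 75.
Insert 26: 26 < 99 → go left; 26 < 65 → go left; 26 < 57 → go left; 26 < 27 → go left. Place as left child of 27.
Insert 98: 98 < 99 → go left; 98 > 65 → go right; 98 > 92 → go right. Place as right child of 92.
Insert 83: 83 < 99 → go left; 83 > 65 → go right; 83 < 92 → go left; 83 > 75 → go right; 83 < 88 → go left. Place as left child of 88.
Insert 78: 78 < 99 → go left; 78 > 65 → go right; 78 < 92 → go left; 78 > 75 → go right; 78 < 88 → go left; 78 < 83 → go left. Place as left child of 83.
Insert 37: 37 < 99 → go left; 37 < 65 → go left; 37 < 57 → go left; 37 > 27 → go right; 37 > 31 → go right; 37 < 55 → go left. Place as left child of 55.
Insert 61: 61 < 99 → go left; 61 < 65 → go left; 61 > 57 → go right. Place as right child of 57.
Insert 63: 63 < 99 → go left; 63 < 65 → go left; 63 > 57 → go right; 63 > 61 → go right. Place as right child of 61.
Insert 101: 101 > 99 → go right. Place as right child of 99.
Insert 42: 42 < 99 → go left; 42 < 65 → go left; 42 < 57 → go left; 42 > 27 → go right; 42 > 31 → go right; 42 < 55 → go left; 42 > 37 → go right. Place as right child of 37.
Insert 64: 64 < 99 → go left; 64 < 65 → go left; 64 > 57 → go right; 64 > 61 → go right; 64 > 63 → go right. Place as right child of 63.
Insert 68: 68 < 99 → go left; 68 > 65 → go right; 68 < 92 → go left; 68 < 75 → go left; 68 < 73 → go left. Place as left child of 73.
Insert 59: 59 < 99 → go left; 59 < 65 → go left; 59 > 57 → go right; 59 < 61 → go left. Place as left child of 61.

Subtree rooted at 92 contains: 92, 75, 73, 68, 88, 83, 78, 98 — 8 nodes.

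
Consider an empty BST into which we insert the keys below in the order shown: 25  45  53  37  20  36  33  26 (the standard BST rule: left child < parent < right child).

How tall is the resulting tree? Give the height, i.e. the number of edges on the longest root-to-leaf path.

5

25: root
45: right child of 25 (depth 1)
53: right child of 45 (depth 2)
37: left child of 45 (depth 2)
20: left child of 25 (depth 1)
36: left child of 37 (depth 3)
33: left child of 36 (depth 4)
26: left child of 33 (depth 5)

The deepest node is 26 at depth 5.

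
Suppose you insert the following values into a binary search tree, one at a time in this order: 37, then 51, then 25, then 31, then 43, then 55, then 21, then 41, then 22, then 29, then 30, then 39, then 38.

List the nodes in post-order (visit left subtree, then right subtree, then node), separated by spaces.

Resulting structure (node: left, right):
  37: L=25, R=51
  51: L=43, R=55
  25: L=21, R=31
  31: L=29, R=–
  43: L=41, R=–
  55: L=–, R=–
  21: L=–, R=22
  41: L=39, R=–
  22: L=–, R=–
  29: L=–, R=30
  30: L=–, R=–
  39: L=38, R=–
  38: L=–, R=–

22 21 30 29 31 25 38 39 41 43 55 51 37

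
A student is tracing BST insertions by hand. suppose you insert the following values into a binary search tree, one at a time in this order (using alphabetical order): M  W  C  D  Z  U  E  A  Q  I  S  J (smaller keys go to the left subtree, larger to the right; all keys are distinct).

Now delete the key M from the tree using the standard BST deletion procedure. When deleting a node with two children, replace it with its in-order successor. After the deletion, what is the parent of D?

C

Insert M: tree is empty, so M becomes the root.
Insert W: W > M → go right. Place as right child of M.
Insert C: C < M → go left. Place as left child of M.
Insert D: D < M → go left; D > C → go right. Place as right child of C.
Insert Z: Z > M → go right; Z > W → go right. Place as right child of W.
Insert U: U > M → go right; U < W → go left. Place as left child of W.
Insert E: E < M → go left; E > C → go right; E > D → go right. Place as right child of D.
Insert A: A < M → go left; A < C → go left. Place as left child of C.
Insert Q: Q > M → go right; Q < W → go left; Q < U → go left. Place as left child of U.
Insert I: I < M → go left; I > C → go right; I > D → go right; I > E → go right. Place as right child of E.
Insert S: S > M → go right; S < W → go left; S < U → go left; S > Q → go right. Place as right child of Q.
Insert J: J < M → go left; J > C → go right; J > D → go right; J > E → go right; J > I → go right. Place as right child of I.

Delete M (two children — replace with in-order successor).
After deletion, D's parent is C.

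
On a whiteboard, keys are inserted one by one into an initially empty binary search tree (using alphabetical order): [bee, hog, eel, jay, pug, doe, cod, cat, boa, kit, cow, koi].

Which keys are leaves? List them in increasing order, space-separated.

bee: root
hog: right child of bee (depth 1)
eel: left child of hog (depth 2)
jay: right child of hog (depth 2)
pug: right child of jay (depth 3)
doe: left child of eel (depth 3)
cod: left child of doe (depth 4)
cat: left child of cod (depth 5)
boa: left child of cat (depth 6)
kit: left child of pug (depth 4)
cow: right child of cod (depth 5)
koi: right child of kit (depth 5)

boa cow koi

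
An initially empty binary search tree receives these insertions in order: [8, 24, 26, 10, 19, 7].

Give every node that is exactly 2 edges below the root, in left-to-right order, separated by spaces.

10 26

Insert 8: tree is empty, so 8 becomes the root.
Insert 24: 24 > 8 → go right. Place as right child of 8.
Insert 26: 26 > 8 → go right; 26 > 24 → go right. Place as right child of 24.
Insert 10: 10 > 8 → go right; 10 < 24 → go left. Place as left child of 24.
Insert 19: 19 > 8 → go right; 19 < 24 → go left; 19 > 10 → go right. Place as right child of 10.
Insert 7: 7 < 8 → go left. Place as left child of 8.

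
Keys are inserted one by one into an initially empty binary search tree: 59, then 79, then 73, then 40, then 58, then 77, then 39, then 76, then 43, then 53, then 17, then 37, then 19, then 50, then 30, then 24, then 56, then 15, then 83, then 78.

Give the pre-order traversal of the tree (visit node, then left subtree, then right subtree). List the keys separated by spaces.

59 40 39 17 15 37 19 30 24 58 43 53 50 56 79 73 77 76 78 83

59: root
79: right child of 59 (depth 1)
73: left child of 79 (depth 2)
40: left child of 59 (depth 1)
58: right child of 40 (depth 2)
77: right child of 73 (depth 3)
39: left child of 40 (depth 2)
76: left child of 77 (depth 4)
43: left child of 58 (depth 3)
53: right child of 43 (depth 4)
17: left child of 39 (depth 3)
37: right child of 17 (depth 4)
19: left child of 37 (depth 5)
50: left child of 53 (depth 5)
30: right child of 19 (depth 6)
24: left child of 30 (depth 7)
56: right child of 53 (depth 5)
15: left child of 17 (depth 4)
83: right child of 79 (depth 2)
78: right child of 77 (depth 4)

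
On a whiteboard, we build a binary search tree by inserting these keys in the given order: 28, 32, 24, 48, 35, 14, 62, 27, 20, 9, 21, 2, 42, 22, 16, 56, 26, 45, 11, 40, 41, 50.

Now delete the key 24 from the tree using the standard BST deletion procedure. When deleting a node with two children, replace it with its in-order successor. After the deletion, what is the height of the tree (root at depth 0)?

6

28: root
32: right child of 28 (depth 1)
24: left child of 28 (depth 1)
48: right child of 32 (depth 2)
35: left child of 48 (depth 3)
14: left child of 24 (depth 2)
62: right child of 48 (depth 3)
27: right child of 24 (depth 2)
20: right child of 14 (depth 3)
9: left child of 14 (depth 3)
21: right child of 20 (depth 4)
2: left child of 9 (depth 4)
42: right child of 35 (depth 4)
22: right child of 21 (depth 5)
16: left child of 20 (depth 4)
56: left child of 62 (depth 4)
26: left child of 27 (depth 3)
45: right child of 42 (depth 5)
11: right child of 9 (depth 4)
40: left child of 42 (depth 5)
41: right child of 40 (depth 6)
50: left child of 56 (depth 5)

Delete 24 (two children — replace with in-order successor).
After deletion, deepest node is 41 at depth 6.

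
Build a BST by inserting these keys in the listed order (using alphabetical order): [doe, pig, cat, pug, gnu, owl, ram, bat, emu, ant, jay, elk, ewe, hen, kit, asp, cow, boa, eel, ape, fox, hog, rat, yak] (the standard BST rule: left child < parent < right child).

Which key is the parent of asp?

ant

doe: root
pig: right child of doe (depth 1)
cat: left child of doe (depth 1)
pug: right child of pig (depth 2)
gnu: left child of pig (depth 2)
owl: right child of gnu (depth 3)
ram: right child of pug (depth 3)
bat: left child of cat (depth 2)
emu: left child of gnu (depth 3)
ant: left child of bat (depth 3)
jay: left child of owl (depth 4)
elk: left child of emu (depth 4)
ewe: right child of emu (depth 4)
hen: left child of jay (depth 5)
kit: right child of jay (depth 5)
asp: right child of ant (depth 4)
cow: right child of cat (depth 2)
boa: right child of bat (depth 3)
eel: left child of elk (depth 5)
ape: left child of asp (depth 5)
fox: right child of ewe (depth 5)
hog: right child of hen (depth 6)
rat: right child of ram (depth 4)
yak: right child of rat (depth 5)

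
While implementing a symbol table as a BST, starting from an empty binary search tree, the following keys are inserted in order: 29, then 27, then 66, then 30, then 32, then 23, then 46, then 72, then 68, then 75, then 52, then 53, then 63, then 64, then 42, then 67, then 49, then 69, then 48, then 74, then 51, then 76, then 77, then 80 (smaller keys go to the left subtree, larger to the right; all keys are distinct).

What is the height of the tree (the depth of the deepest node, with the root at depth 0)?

Insert 29: tree is empty, so 29 becomes the root.
Insert 27: 27 < 29 → go left. Place as left child of 29.
Insert 66: 66 > 29 → go right. Place as right child of 29.
Insert 30: 30 > 29 → go right; 30 < 66 → go left. Place as left child of 66.
Insert 32: 32 > 29 → go right; 32 < 66 → go left; 32 > 30 → go right. Place as right child of 30.
Insert 23: 23 < 29 → go left; 23 < 27 → go left. Place as left child of 27.
Insert 46: 46 > 29 → go right; 46 < 66 → go left; 46 > 30 → go right; 46 > 32 → go right. Place as right child of 32.
Insert 72: 72 > 29 → go right; 72 > 66 → go right. Place as right child of 66.
Insert 68: 68 > 29 → go right; 68 > 66 → go right; 68 < 72 → go left. Place as left child of 72.
Insert 75: 75 > 29 → go right; 75 > 66 → go right; 75 > 72 → go right. Place as right child of 72.
Insert 52: 52 > 29 → go right; 52 < 66 → go left; 52 > 30 → go right; 52 > 32 → go right; 52 > 46 → go right. Place as right child of 46.
Insert 53: 53 > 29 → go right; 53 < 66 → go left; 53 > 30 → go right; 53 > 32 → go right; 53 > 46 → go right; 53 > 52 → go right. Place as right child of 52.
Insert 63: 63 > 29 → go right; 63 < 66 → go left; 63 > 30 → go right; 63 > 32 → go right; 63 > 46 → go right; 63 > 52 → go right; 63 > 53 → go right. Place as right child of 53.
Insert 64: 64 > 29 → go right; 64 < 66 → go left; 64 > 30 → go right; 64 > 32 → go right; 64 > 46 → go right; 64 > 52 → go right; 64 > 53 → go right; 64 > 63 → go right. Place as right child of 63.
Insert 42: 42 > 29 → go right; 42 < 66 → go left; 42 > 30 → go right; 42 > 32 → go right; 42 < 46 → go left. Place as left child of 46.
Insert 67: 67 > 29 → go right; 67 > 66 → go right; 67 < 72 → go left; 67 < 68 → go left. Place as left child of 68.
Insert 49: 49 > 29 → go right; 49 < 66 → go left; 49 > 30 → go right; 49 > 32 → go right; 49 > 46 → go right; 49 < 52 → go left. Place as left child of 52.
Insert 69: 69 > 29 → go right; 69 > 66 → go right; 69 < 72 → go left; 69 > 68 → go right. Place as right child of 68.
Insert 48: 48 > 29 → go right; 48 < 66 → go left; 48 > 30 → go right; 48 > 32 → go right; 48 > 46 → go right; 48 < 52 → go left; 48 < 49 → go left. Place as left child of 49.
Insert 74: 74 > 29 → go right; 74 > 66 → go right; 74 > 72 → go right; 74 < 75 → go left. Place as left child of 75.
Insert 51: 51 > 29 → go right; 51 < 66 → go left; 51 > 30 → go right; 51 > 32 → go right; 51 > 46 → go right; 51 < 52 → go left; 51 > 49 → go right. Place as right child of 49.
Insert 76: 76 > 29 → go right; 76 > 66 → go right; 76 > 72 → go right; 76 > 75 → go right. Place as right child of 75.
Insert 77: 77 > 29 → go right; 77 > 66 → go right; 77 > 72 → go right; 77 > 75 → go right; 77 > 76 → go right. Place as right child of 76.
Insert 80: 80 > 29 → go right; 80 > 66 → go right; 80 > 72 → go right; 80 > 75 → go right; 80 > 76 → go right; 80 > 77 → go right. Place as right child of 77.

The deepest node is 64 at depth 8.

8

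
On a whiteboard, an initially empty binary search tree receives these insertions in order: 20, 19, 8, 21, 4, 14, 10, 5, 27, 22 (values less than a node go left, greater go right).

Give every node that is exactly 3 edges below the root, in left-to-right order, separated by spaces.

Resulting structure (node: left, right):
  20: L=19, R=21
  19: L=8, R=–
  8: L=4, R=14
  21: L=–, R=27
  4: L=–, R=5
  14: L=10, R=–
  10: L=–, R=–
  5: L=–, R=–
  27: L=22, R=–
  22: L=–, R=–

4 14 22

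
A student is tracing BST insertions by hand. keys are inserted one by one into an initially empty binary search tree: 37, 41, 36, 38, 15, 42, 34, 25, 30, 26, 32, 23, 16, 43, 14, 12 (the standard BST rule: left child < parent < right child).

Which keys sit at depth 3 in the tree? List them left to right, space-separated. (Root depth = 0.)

37: root
41: right child of 37 (depth 1)
36: left child of 37 (depth 1)
38: left child of 41 (depth 2)
15: left child of 36 (depth 2)
42: right child of 41 (depth 2)
34: right child of 15 (depth 3)
25: left child of 34 (depth 4)
30: right child of 25 (depth 5)
26: left child of 30 (depth 6)
32: right child of 30 (depth 6)
23: left child of 25 (depth 5)
16: left child of 23 (depth 6)
43: right child of 42 (depth 3)
14: left child of 15 (depth 3)
12: left child of 14 (depth 4)

14 34 43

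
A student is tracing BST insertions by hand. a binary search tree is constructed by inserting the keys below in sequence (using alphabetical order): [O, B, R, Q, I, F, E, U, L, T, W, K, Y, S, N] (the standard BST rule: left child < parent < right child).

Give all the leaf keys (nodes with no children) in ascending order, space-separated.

E K N Q S Y

Insert O: tree is empty, so O becomes the root.
Insert B: B < O → go left. Place as left child of O.
Insert R: R > O → go right. Place as right child of O.
Insert Q: Q > O → go right; Q < R → go left. Place as left child of R.
Insert I: I < O → go left; I > B → go right. Place as right child of B.
Insert F: F < O → go left; F > B → go right; F < I → go left. Place as left child of I.
Insert E: E < O → go left; E > B → go right; E < I → go left; E < F → go left. Place as left child of F.
Insert U: U > O → go right; U > R → go right. Place as right child of R.
Insert L: L < O → go left; L > B → go right; L > I → go right. Place as right child of I.
Insert T: T > O → go right; T > R → go right; T < U → go left. Place as left child of U.
Insert W: W > O → go right; W > R → go right; W > U → go right. Place as right child of U.
Insert K: K < O → go left; K > B → go right; K > I → go right; K < L → go left. Place as left child of L.
Insert Y: Y > O → go right; Y > R → go right; Y > U → go right; Y > W → go right. Place as right child of W.
Insert S: S > O → go right; S > R → go right; S < U → go left; S < T → go left. Place as left child of T.
Insert N: N < O → go left; N > B → go right; N > I → go right; N > L → go right. Place as right child of L.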